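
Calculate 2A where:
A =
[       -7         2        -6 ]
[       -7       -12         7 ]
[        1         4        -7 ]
2A =
[      -14         4       -12 ]
[      -14       -24        14 ]
[        2         8       -14 ]

Scalar multiplication is elementwise: (2A)[i][j] = 2 * A[i][j].
  (2A)[0][0] = 2 * (-7) = -14
  (2A)[0][1] = 2 * (2) = 4
  (2A)[0][2] = 2 * (-6) = -12
  (2A)[1][0] = 2 * (-7) = -14
  (2A)[1][1] = 2 * (-12) = -24
  (2A)[1][2] = 2 * (7) = 14
  (2A)[2][0] = 2 * (1) = 2
  (2A)[2][1] = 2 * (4) = 8
  (2A)[2][2] = 2 * (-7) = -14
2A =
[      -14         4       -12 ]
[      -14       -24        14 ]
[        2         8       -14 ]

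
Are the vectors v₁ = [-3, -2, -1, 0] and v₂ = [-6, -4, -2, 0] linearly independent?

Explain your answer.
No, linearly dependent (v₂ = 2·v₁)

Check whether there is a scalar k with v₂ = k·v₁.
Comparing components, k = 2 satisfies 2·[-3, -2, -1, 0] = [-6, -4, -2, 0].
Since v₂ is a scalar multiple of v₁, the two vectors are linearly dependent.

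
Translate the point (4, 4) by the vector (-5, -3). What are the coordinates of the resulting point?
(-1, 1)

Translation by (-5, -3):
x' = 4 + -5 = -1
y' = 4 + -3 = 1
Homogeneous matrix: [[1, 0, -5], [0, 1, -3], [0, 0, 1]]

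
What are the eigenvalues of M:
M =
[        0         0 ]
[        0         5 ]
λ = 0, 5

Solve det(M - λI) = 0. For a 2×2 matrix the characteristic equation is λ² - (trace)λ + det = 0.
trace(M) = a + d = 0 + 5 = 5.
det(M) = a*d - b*c = (0)*(5) - (0)*(0) = 0 - 0 = 0.
Characteristic equation: λ² - (5)λ + (0) = 0.
Discriminant = (5)² - 4*(0) = 25 - 0 = 25.
λ = (5 ± √25) / 2 = (5 ± 5) / 2 = 0, 5.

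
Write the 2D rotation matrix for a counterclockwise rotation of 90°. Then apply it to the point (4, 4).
R = [[0, -1], [1, 0]]; R·(4, 4) = (-4, 4)

Rotation matrix formula: R(θ) = [[cos θ, -sin θ], [sin θ, cos θ]]
For θ = 90°:
cos(90°) = 0
sin(90°) = 1
R = [[0, -1], [1, 0]]
Apply to (4, 4): [0·4 + (-1)·4, 1·4 + 0·4] = (-4, 4)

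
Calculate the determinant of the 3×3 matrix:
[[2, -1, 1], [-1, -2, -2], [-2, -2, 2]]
-24

Expansion along first row:
det = 2·det([[-2,-2],[-2,2]]) - -1·det([[-1,-2],[-2,2]]) + 1·det([[-1,-2],[-2,-2]])
    = 2·(-2·2 - -2·-2) - -1·(-1·2 - -2·-2) + 1·(-1·-2 - -2·-2)
    = 2·-8 - -1·-6 + 1·-2
    = -16 + -6 + -2 = -24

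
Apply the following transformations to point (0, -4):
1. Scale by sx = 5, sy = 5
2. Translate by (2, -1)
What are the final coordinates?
(2, -21)

Step 1: Scale (0, -4) by (sx, sy) = (5, 5) → (0, -20)
Step 2: Translate by (2, -1) → (2, -21)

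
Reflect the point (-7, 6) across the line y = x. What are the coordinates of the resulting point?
(6, -7)

Reflection across line y = x: (-7, 6) → (6, -7)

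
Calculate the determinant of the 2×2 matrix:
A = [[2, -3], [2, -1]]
4

For A = [[a, b], [c, d]], det(A) = a*d - b*c.
det(A) = (2)*(-1) - (-3)*(2) = -2 - -6 = 4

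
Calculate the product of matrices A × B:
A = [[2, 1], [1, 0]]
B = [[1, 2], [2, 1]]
[[4, 5], [1, 2]]

Matrix multiplication:
C[0][0] = 2×1 + 1×2 = 4
C[0][1] = 2×2 + 1×1 = 5
C[1][0] = 1×1 + 0×2 = 1
C[1][1] = 1×2 + 0×1 = 2
Result: [[4, 5], [1, 2]]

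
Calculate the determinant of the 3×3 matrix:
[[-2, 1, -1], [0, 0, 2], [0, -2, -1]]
-8

Expansion along first row:
det = -2·det([[0,2],[-2,-1]]) - 1·det([[0,2],[0,-1]]) + -1·det([[0,0],[0,-2]])
    = -2·(0·-1 - 2·-2) - 1·(0·-1 - 2·0) + -1·(0·-2 - 0·0)
    = -2·4 - 1·0 + -1·0
    = -8 + 0 + 0 = -8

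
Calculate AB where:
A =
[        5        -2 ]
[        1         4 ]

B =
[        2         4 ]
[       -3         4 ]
AB =
[       16        12 ]
[      -10        20 ]

Matrix multiplication: (AB)[i][j] = sum over k of A[i][k] * B[k][j].
  (AB)[0][0] = (5)*(2) + (-2)*(-3) = 16
  (AB)[0][1] = (5)*(4) + (-2)*(4) = 12
  (AB)[1][0] = (1)*(2) + (4)*(-3) = -10
  (AB)[1][1] = (1)*(4) + (4)*(4) = 20
AB =
[       16        12 ]
[      -10        20 ]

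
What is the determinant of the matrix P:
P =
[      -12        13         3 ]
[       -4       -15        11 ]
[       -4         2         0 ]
det(P) = -512

Expand along row 0 (cofactor expansion): det(P) = a*(e*i - f*h) - b*(d*i - f*g) + c*(d*h - e*g), where the 3×3 is [[a, b, c], [d, e, f], [g, h, i]].
Minor M_00 = (-15)*(0) - (11)*(2) = 0 - 22 = -22.
Minor M_01 = (-4)*(0) - (11)*(-4) = 0 + 44 = 44.
Minor M_02 = (-4)*(2) - (-15)*(-4) = -8 - 60 = -68.
det(P) = (-12)*(-22) - (13)*(44) + (3)*(-68) = 264 - 572 - 204 = -512.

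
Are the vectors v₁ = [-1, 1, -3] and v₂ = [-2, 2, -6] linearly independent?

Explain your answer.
No, linearly dependent (v₂ = 2·v₁)

Check whether there is a scalar k with v₂ = k·v₁.
Comparing components, k = 2 satisfies 2·[-1, 1, -3] = [-2, 2, -6].
Since v₂ is a scalar multiple of v₁, the two vectors are linearly dependent.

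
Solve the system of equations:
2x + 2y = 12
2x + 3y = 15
x = 3, y = 3

Use elimination (row reduction):
Equation 1: 2x + 2y = 12.
Equation 2: 2x + 3y = 15.
Multiply Eq1 by 2 and Eq2 by 2: 4x + 4y = 24;  4x + 6y = 30.
Subtract: (2)y = 6, so y = 3.
Back-substitute into Eq1: 2x + 2*(3) = 12, so x = 3.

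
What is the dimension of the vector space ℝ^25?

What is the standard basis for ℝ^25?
Dimension = 25; standard basis = {e_1, e_2, e_3, …, e_25}

ℝ^25 is the space of 25-tuples of real numbers; its dimension is 25.
The standard basis consists of 25 vectors: e_1, e_2, e_3, …, e_25, where e_i is the vector with 1 in position i and 0 elsewhere.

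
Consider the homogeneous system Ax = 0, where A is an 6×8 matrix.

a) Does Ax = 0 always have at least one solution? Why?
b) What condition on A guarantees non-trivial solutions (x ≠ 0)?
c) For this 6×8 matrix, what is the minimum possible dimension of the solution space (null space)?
a) Yes, x = 0 is always a solution. b) When A has linearly dependent columns (rank < n). c) Minimum nullity = 2.

a) x = 0 satisfies A·0 = 0, so the zero vector is always a solution.
b) Non-trivial solutions exist iff the columns of A are linearly dependent, equivalently rank(A) < n (the number of columns).
c) By rank-nullity, rank(A) + nullity(A) = n = 8. Since A has only 6 rows, rank(A) ≤ 6, so nullity(A) ≥ 8 - 6 = 2.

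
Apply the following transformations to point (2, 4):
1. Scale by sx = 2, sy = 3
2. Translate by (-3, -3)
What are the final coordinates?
(1, 9)

Step 1: Scale (2, 4) by (sx, sy) = (2, 3) → (4, 12)
Step 2: Translate by (-3, -3) → (1, 9)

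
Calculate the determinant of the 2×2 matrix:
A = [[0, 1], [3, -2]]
-3

For A = [[a, b], [c, d]], det(A) = a*d - b*c.
det(A) = (0)*(-2) - (1)*(3) = 0 - 3 = -3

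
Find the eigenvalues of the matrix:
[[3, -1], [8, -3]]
λ = -1 and λ = 1

Characteristic equation: det(A - λI) = 0
λ² - (trace)λ + (det) = 0
λ² - (0)λ + (-1) = 0
λ² - 0λ - 1 = 0
Solving: λ = -1, 1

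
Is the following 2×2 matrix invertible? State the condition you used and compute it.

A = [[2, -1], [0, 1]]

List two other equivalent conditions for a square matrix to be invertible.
Yes, invertible; det(A) = 2 ≠ 0. Equivalent conditions: rank(A) = 2; Ax = 0 has only the trivial solution; 0 is not an eigenvalue; the columns of A are linearly independent.

To check invertibility, compute det(A).
The given matrix is triangular, so det(A) equals the product of its diagonal entries = 2 ≠ 0.
Since det(A) ≠ 0, A is invertible.
Equivalent conditions for a square matrix A to be invertible:
- rank(A) = 2 (full rank).
- The homogeneous system Ax = 0 has only the trivial solution x = 0.
- 0 is not an eigenvalue of A.
- The columns (equivalently rows) of A are linearly independent.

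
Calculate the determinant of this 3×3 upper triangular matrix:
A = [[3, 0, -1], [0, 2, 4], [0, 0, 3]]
18

The determinant of a triangular matrix is the product of its diagonal entries (the off-diagonal entries above the diagonal do not affect it).
det(A) = (3) * (2) * (3) = 18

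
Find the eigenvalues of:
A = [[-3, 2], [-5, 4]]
λ = -1, 2

Solve det(A - λI) = 0. For a 2×2 matrix this is λ² - (trace)λ + det = 0.
trace(A) = -3 + 4 = 1.
det(A) = (-3)*(4) - (2)*(-5) = -12 + 10 = -2.
Characteristic equation: λ² - (1)λ + (-2) = 0.
Discriminant: (1)² - 4*(-2) = 1 + 8 = 9.
Roots: λ = (1 ± √9) / 2 = -1, 2.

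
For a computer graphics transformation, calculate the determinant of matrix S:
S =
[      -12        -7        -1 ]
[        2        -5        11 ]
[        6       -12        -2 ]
det(S) = -2200

Expand along row 0 (cofactor expansion): det(S) = a*(e*i - f*h) - b*(d*i - f*g) + c*(d*h - e*g), where the 3×3 is [[a, b, c], [d, e, f], [g, h, i]].
Minor M_00 = (-5)*(-2) - (11)*(-12) = 10 + 132 = 142.
Minor M_01 = (2)*(-2) - (11)*(6) = -4 - 66 = -70.
Minor M_02 = (2)*(-12) - (-5)*(6) = -24 + 30 = 6.
det(S) = (-12)*(142) - (-7)*(-70) + (-1)*(6) = -1704 - 490 - 6 = -2200.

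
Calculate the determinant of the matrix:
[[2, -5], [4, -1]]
18

For a 2×2 matrix [[a, b], [c, d]], det = ad - bc
det = (2)(-1) - (-5)(4) = -2 - -20 = 18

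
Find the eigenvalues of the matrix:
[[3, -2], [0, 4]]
λ = 3 and λ = 4

Characteristic equation: det(A - λI) = 0
λ² - (trace)λ + (det) = 0
λ² - (7)λ + (12) = 0
λ² - 7λ + 12 = 0
Solving: λ = 3, 4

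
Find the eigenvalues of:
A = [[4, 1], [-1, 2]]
λ = 3, 3

Solve det(A - λI) = 0. For a 2×2 matrix this is λ² - (trace)λ + det = 0.
trace(A) = 4 + 2 = 6.
det(A) = (4)*(2) - (1)*(-1) = 8 + 1 = 9.
Characteristic equation: λ² - (6)λ + (9) = 0.
Discriminant: (6)² - 4*(9) = 36 - 36 = 0.
Roots: λ = (6 ± √0) / 2 = 3, 3.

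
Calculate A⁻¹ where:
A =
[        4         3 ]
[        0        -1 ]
det(A) = -4
A⁻¹ =
[      1/4       3/4 ]
[        0        -1 ]

For a 2×2 matrix A = [[a, b], [c, d]] with det(A) ≠ 0, A⁻¹ = (1/det(A)) * [[d, -b], [-c, a]].
det(A) = (4)*(-1) - (3)*(0) = -4 - 0 = -4.
A⁻¹ = (1/-4) * [[-1, -3], [0, 4]].
Dividing each entry by -4 and reducing:
A⁻¹ =
[      1/4       3/4 ]
[        0        -1 ]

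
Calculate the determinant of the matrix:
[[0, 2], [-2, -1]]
4

For a 2×2 matrix [[a, b], [c, d]], det = ad - bc
det = (0)(-1) - (2)(-2) = 0 - -4 = 4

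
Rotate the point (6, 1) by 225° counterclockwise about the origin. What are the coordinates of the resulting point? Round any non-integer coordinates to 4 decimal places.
(-3.5355, -4.9497)

Rotation matrix R(θ) = [[cos θ, -sin θ], [sin θ, cos θ]]; for θ = 225°:
R = [[-√2/2, √2/2], [-√2/2, -√2/2]]
Result: R × [6, 1]ᵀ = [-√2/2·6 + (√2/2)·1, -√2/2·6 + (-√2/2)·1]ᵀ = (-3.5355, -4.9497)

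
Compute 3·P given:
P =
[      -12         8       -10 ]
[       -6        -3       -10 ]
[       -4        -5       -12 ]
3P =
[      -36        24       -30 ]
[      -18        -9       -30 ]
[      -12       -15       -36 ]

Scalar multiplication is elementwise: (3P)[i][j] = 3 * P[i][j].
  (3P)[0][0] = 3 * (-12) = -36
  (3P)[0][1] = 3 * (8) = 24
  (3P)[0][2] = 3 * (-10) = -30
  (3P)[1][0] = 3 * (-6) = -18
  (3P)[1][1] = 3 * (-3) = -9
  (3P)[1][2] = 3 * (-10) = -30
  (3P)[2][0] = 3 * (-4) = -12
  (3P)[2][1] = 3 * (-5) = -15
  (3P)[2][2] = 3 * (-12) = -36
3P =
[      -36        24       -30 ]
[      -18        -9       -30 ]
[      -12       -15       -36 ]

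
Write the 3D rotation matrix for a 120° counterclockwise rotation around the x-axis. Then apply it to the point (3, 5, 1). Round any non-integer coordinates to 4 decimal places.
R = [[1, 0, 0], [0, -1/2, -√3/2], [0, √3/2, -1/2]]; R·(3, 5, 1) = (3.0000, -3.3660, 3.8301)

Rotation matrix for 120° around x-axis:
cos(120°) = -1/2, sin(120°) = √3/2
R = [[1, 0, 0], [0, -1/2, -√3/2], [0, √3/2, -1/2]]
Apply to (3, 5, 1): R·[3, 5, 1]ᵀ = (3.0000, -3.3660, 3.8301)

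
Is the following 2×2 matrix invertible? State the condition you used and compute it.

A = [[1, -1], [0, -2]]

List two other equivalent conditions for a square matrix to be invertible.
Yes, invertible; det(A) = -2 ≠ 0. Equivalent conditions: rank(A) = 2; Ax = 0 has only the trivial solution; 0 is not an eigenvalue; the columns of A are linearly independent.

To check invertibility, compute det(A).
The given matrix is triangular, so det(A) equals the product of its diagonal entries = -2 ≠ 0.
Since det(A) ≠ 0, A is invertible.
Equivalent conditions for a square matrix A to be invertible:
- rank(A) = 2 (full rank).
- The homogeneous system Ax = 0 has only the trivial solution x = 0.
- 0 is not an eigenvalue of A.
- The columns (equivalently rows) of A are linearly independent.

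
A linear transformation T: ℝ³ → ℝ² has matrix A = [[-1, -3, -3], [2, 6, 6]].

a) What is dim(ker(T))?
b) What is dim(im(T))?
dim(ker) = 2, dim(im) = 1

Observe that row 2 = -2 × row 1 (so the rows are linearly dependent).
Thus rank(A) = 1 (only one linearly independent row).
dim(im(T)) = rank(A) = 1.
By the rank-nullity theorem applied to T: ℝ³ → ℝ², rank(A) + nullity(A) = 3 (the domain dimension), so dim(ker(T)) = 3 - 1 = 2.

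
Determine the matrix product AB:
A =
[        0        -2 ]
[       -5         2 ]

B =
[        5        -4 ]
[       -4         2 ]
AB =
[        8        -4 ]
[      -33        24 ]

Matrix multiplication: (AB)[i][j] = sum over k of A[i][k] * B[k][j].
  (AB)[0][0] = (0)*(5) + (-2)*(-4) = 8
  (AB)[0][1] = (0)*(-4) + (-2)*(2) = -4
  (AB)[1][0] = (-5)*(5) + (2)*(-4) = -33
  (AB)[1][1] = (-5)*(-4) + (2)*(2) = 24
AB =
[        8        -4 ]
[      -33        24 ]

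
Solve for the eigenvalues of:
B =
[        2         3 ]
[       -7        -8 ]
λ = -5, -1

Solve det(B - λI) = 0. For a 2×2 matrix the characteristic equation is λ² - (trace)λ + det = 0.
trace(B) = a + d = 2 - 8 = -6.
det(B) = a*d - b*c = (2)*(-8) - (3)*(-7) = -16 + 21 = 5.
Characteristic equation: λ² - (-6)λ + (5) = 0.
Discriminant = (-6)² - 4*(5) = 36 - 20 = 16.
λ = (-6 ± √16) / 2 = (-6 ± 4) / 2 = -5, -1.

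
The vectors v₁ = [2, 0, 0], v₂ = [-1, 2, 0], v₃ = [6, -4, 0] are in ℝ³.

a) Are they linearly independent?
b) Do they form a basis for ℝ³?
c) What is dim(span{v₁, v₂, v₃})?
Not independent, not a basis, dim(span) = 2

Check whether v₃ can be written as a linear combination of v₁ and v₂.
v₃ = (2)·v₁ + (-2)·v₂ = [6, -4, 0], so the three vectors are linearly dependent.
Thus they do not form a basis for ℝ³, and dim(span{v₁, v₂, v₃}) = 2 (spanned by v₁ and v₂).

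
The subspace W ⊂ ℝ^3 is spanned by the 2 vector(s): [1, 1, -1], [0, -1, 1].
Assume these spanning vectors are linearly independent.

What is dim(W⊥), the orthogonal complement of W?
dim(W⊥) = 1

For any subspace W of ℝ^n, dim(W) + dim(W⊥) = n (the whole-space dimension).
Here the given 2 vectors are linearly independent, so dim(W) = 2.
Thus dim(W⊥) = n - dim(W) = 3 - 2 = 1.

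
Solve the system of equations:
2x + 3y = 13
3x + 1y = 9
x = 2, y = 3

Use elimination (row reduction):
Equation 1: 2x + 3y = 13.
Equation 2: 3x + 1y = 9.
Multiply Eq1 by 3 and Eq2 by 2: 6x + 9y = 39;  6x + 2y = 18.
Subtract: (-7)y = -21, so y = 3.
Back-substitute into Eq1: 2x + 3*(3) = 13, so x = 2.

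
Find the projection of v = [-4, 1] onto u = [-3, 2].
[-42/13, 28/13]

The projection of v onto u is proj_u(v) = ((v·u) / (u·u)) · u.
v·u = (-4)*(-3) + (1)*(2) = 14.
u·u = (-3)*(-3) + (2)*(2) = 13.
coefficient = 14 / 13 = 14/13.
proj_u(v) = 14/13 · [-3, 2] = [-42/13, 28/13].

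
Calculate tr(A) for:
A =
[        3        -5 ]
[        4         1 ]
tr(A) = 3 + 1 = 4

The trace of a square matrix is the sum of its diagonal entries.
Diagonal entries of A: A[0][0] = 3, A[1][1] = 1.
tr(A) = 3 + 1 = 4.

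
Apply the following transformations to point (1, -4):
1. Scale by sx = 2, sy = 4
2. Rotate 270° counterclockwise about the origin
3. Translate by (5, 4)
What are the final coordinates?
(-11, 2)

Step 1: Scale → (2, -16)
Step 2: Rotate 270° → (-16, -2)
Step 3: Translate → (-11, 2)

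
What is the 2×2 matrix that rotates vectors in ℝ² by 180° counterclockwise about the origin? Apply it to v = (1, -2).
R = [[-1, 0], [0, -1]]; R·v = (-1, 2)

A counterclockwise rotation by angle θ in ℝ² has matrix R(θ) = [[cos θ, -sin θ], [sin θ, cos θ]].
For θ = 180°: cos θ = -1, sin θ = 0.
R(180°) = [[-1, 0], [0, -1]].
R·v = [-1·1 + (0)·-2, 0·1 + -1·-2] = (-1, 2).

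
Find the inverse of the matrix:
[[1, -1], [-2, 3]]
[[3, 1], [2, 1]]

For [[a,b],[c,d]], inverse = (1/det)·[[d,-b],[-c,a]]
det = 1·3 - -1·-2 = 1
Inverse = (1/1)·[[3, 1], [2, 1]]
        = [[3, 1], [2, 1]]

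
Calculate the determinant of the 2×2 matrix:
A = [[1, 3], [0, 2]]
2

For A = [[a, b], [c, d]], det(A) = a*d - b*c.
det(A) = (1)*(2) - (3)*(0) = 2 - 0 = 2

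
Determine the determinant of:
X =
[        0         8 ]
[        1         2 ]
det(X) = -8

For a 2×2 matrix [[a, b], [c, d]], det = a*d - b*c.
det(X) = (0)*(2) - (8)*(1) = 0 - 8 = -8.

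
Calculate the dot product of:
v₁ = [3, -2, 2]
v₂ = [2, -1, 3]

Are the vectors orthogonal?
14, No

The dot product is the sum of products of corresponding components.
v₁·v₂ = (3)*(2) + (-2)*(-1) + (2)*(3) = 6 + 2 + 6 = 14.
Two vectors are orthogonal iff their dot product is 0; here the dot product is 14, so the vectors are not orthogonal.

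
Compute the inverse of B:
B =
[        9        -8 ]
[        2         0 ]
det(B) = 16
B⁻¹ =
[        0       1/2 ]
[     -1/8      9/16 ]

For a 2×2 matrix B = [[a, b], [c, d]] with det(B) ≠ 0, B⁻¹ = (1/det(B)) * [[d, -b], [-c, a]].
det(B) = (9)*(0) - (-8)*(2) = 0 + 16 = 16.
B⁻¹ = (1/16) * [[0, 8], [-2, 9]].
Dividing each entry by 16 and reducing:
B⁻¹ =
[        0       1/2 ]
[     -1/8      9/16 ]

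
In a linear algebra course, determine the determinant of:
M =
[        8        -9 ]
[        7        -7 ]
det(M) = 7

For a 2×2 matrix [[a, b], [c, d]], det = a*d - b*c.
det(M) = (8)*(-7) - (-9)*(7) = -56 + 63 = 7.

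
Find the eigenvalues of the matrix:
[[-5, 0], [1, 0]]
λ = -5 and λ = 0

Characteristic equation: det(A - λI) = 0
λ² - (trace)λ + (det) = 0
λ² - (-5)λ + (0) = 0
λ² + 5λ + 0 = 0
Solving: λ = -5, 0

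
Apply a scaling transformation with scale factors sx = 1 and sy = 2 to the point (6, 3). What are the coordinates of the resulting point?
(6, 6)

Scaling matrix:
[[1, 0], [0, 2]]
Result: (6 × 1, 3 × 2) = (6, 6)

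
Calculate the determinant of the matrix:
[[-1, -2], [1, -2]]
4

For a 2×2 matrix [[a, b], [c, d]], det = ad - bc
det = (-1)(-2) - (-2)(1) = 2 - -2 = 4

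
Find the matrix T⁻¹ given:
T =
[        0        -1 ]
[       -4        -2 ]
det(T) = -4
T⁻¹ =
[      1/2      -1/4 ]
[       -1         0 ]

For a 2×2 matrix T = [[a, b], [c, d]] with det(T) ≠ 0, T⁻¹ = (1/det(T)) * [[d, -b], [-c, a]].
det(T) = (0)*(-2) - (-1)*(-4) = 0 - 4 = -4.
T⁻¹ = (1/-4) * [[-2, 1], [4, 0]].
Dividing each entry by -4 and reducing:
T⁻¹ =
[      1/2      -1/4 ]
[       -1         0 ]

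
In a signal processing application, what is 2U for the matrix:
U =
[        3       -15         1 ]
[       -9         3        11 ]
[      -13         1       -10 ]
2U =
[        6       -30         2 ]
[      -18         6        22 ]
[      -26         2       -20 ]

Scalar multiplication is elementwise: (2U)[i][j] = 2 * U[i][j].
  (2U)[0][0] = 2 * (3) = 6
  (2U)[0][1] = 2 * (-15) = -30
  (2U)[0][2] = 2 * (1) = 2
  (2U)[1][0] = 2 * (-9) = -18
  (2U)[1][1] = 2 * (3) = 6
  (2U)[1][2] = 2 * (11) = 22
  (2U)[2][0] = 2 * (-13) = -26
  (2U)[2][1] = 2 * (1) = 2
  (2U)[2][2] = 2 * (-10) = -20
2U =
[        6       -30         2 ]
[      -18         6        22 ]
[      -26         2       -20 ]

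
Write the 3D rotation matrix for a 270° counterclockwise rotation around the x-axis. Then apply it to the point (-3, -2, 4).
R = [[1, 0, 0], [0, 0, 1], [0, -1, 0]]; R·(-3, -2, 4) = (-3, 4, 2)

Rotation matrix for 270° around x-axis:
cos(270°) = 0, sin(270°) = -1
R = [[1, 0, 0], [0, 0, 1], [0, -1, 0]]
Apply to (-3, -2, 4): R·[-3, -2, 4]ᵀ = (-3, 4, 2)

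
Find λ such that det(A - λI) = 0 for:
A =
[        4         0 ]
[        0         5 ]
λ = 4, 5

Solve det(A - λI) = 0. For a 2×2 matrix the characteristic equation is λ² - (trace)λ + det = 0.
trace(A) = a + d = 4 + 5 = 9.
det(A) = a*d - b*c = (4)*(5) - (0)*(0) = 20 - 0 = 20.
Characteristic equation: λ² - (9)λ + (20) = 0.
Discriminant = (9)² - 4*(20) = 81 - 80 = 1.
λ = (9 ± √1) / 2 = (9 ± 1) / 2 = 4, 5.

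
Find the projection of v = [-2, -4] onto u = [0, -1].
[0, -4]

The projection of v onto u is proj_u(v) = ((v·u) / (u·u)) · u.
v·u = (-2)*(0) + (-4)*(-1) = 4.
u·u = (0)*(0) + (-1)*(-1) = 1.
coefficient = 4 / 1 = 4.
proj_u(v) = 4 · [0, -1] = [0, -4].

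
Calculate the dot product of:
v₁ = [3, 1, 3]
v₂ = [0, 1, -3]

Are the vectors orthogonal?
-8, No

The dot product is the sum of products of corresponding components.
v₁·v₂ = (3)*(0) + (1)*(1) + (3)*(-3) = 0 + 1 - 9 = -8.
Two vectors are orthogonal iff their dot product is 0; here the dot product is -8, so the vectors are not orthogonal.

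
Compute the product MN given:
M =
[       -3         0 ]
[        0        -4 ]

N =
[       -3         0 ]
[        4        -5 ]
MN =
[        9         0 ]
[      -16        20 ]

Matrix multiplication: (MN)[i][j] = sum over k of M[i][k] * N[k][j].
  (MN)[0][0] = (-3)*(-3) + (0)*(4) = 9
  (MN)[0][1] = (-3)*(0) + (0)*(-5) = 0
  (MN)[1][0] = (0)*(-3) + (-4)*(4) = -16
  (MN)[1][1] = (0)*(0) + (-4)*(-5) = 20
MN =
[        9         0 ]
[      -16        20 ]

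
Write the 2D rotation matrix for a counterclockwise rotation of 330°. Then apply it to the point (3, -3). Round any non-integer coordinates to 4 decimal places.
R = [[√3/2, 1/2], [-1/2, √3/2]]; R·(3, -3) = (1.0981, -4.0981)

Rotation matrix formula: R(θ) = [[cos θ, -sin θ], [sin θ, cos θ]]
For θ = 330°:
cos(330°) = √3/2
sin(330°) = -1/2
R = [[√3/2, 1/2], [-1/2, √3/2]]
Apply to (3, -3): [√3/2·3 + (1/2)·-3, -1/2·3 + √3/2·-3] = (1.0981, -4.0981)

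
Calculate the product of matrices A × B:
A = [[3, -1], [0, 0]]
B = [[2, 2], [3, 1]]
[[3, 5], [0, 0]]

Matrix multiplication:
C[0][0] = 3×2 + -1×3 = 3
C[0][1] = 3×2 + -1×1 = 5
C[1][0] = 0×2 + 0×3 = 0
C[1][1] = 0×2 + 0×1 = 0
Result: [[3, 5], [0, 0]]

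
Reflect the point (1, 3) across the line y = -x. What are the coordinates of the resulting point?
(-3, -1)

Reflection across line y = -x: (1, 3) → (-3, -1)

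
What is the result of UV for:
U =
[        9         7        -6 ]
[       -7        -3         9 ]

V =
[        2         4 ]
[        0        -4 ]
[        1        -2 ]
UV =
[       12        20 ]
[       -5       -34 ]

Matrix multiplication: (UV)[i][j] = sum over k of U[i][k] * V[k][j].
  (UV)[0][0] = (9)*(2) + (7)*(0) + (-6)*(1) = 12
  (UV)[0][1] = (9)*(4) + (7)*(-4) + (-6)*(-2) = 20
  (UV)[1][0] = (-7)*(2) + (-3)*(0) + (9)*(1) = -5
  (UV)[1][1] = (-7)*(4) + (-3)*(-4) + (9)*(-2) = -34
UV =
[       12        20 ]
[       -5       -34 ]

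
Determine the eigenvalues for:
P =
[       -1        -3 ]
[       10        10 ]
λ = 4, 5

Solve det(P - λI) = 0. For a 2×2 matrix the characteristic equation is λ² - (trace)λ + det = 0.
trace(P) = a + d = -1 + 10 = 9.
det(P) = a*d - b*c = (-1)*(10) - (-3)*(10) = -10 + 30 = 20.
Characteristic equation: λ² - (9)λ + (20) = 0.
Discriminant = (9)² - 4*(20) = 81 - 80 = 1.
λ = (9 ± √1) / 2 = (9 ± 1) / 2 = 4, 5.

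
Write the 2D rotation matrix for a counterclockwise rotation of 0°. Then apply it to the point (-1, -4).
R = [[1, 0], [0, 1]]; R·(-1, -4) = (-1, -4)

Rotation matrix formula: R(θ) = [[cos θ, -sin θ], [sin θ, cos θ]]
For θ = 0°:
cos(0°) = 1
sin(0°) = 0
R = [[1, 0], [0, 1]]
Apply to (-1, -4): [1·-1 + (0)·-4, 0·-1 + 1·-4] = (-1, -4)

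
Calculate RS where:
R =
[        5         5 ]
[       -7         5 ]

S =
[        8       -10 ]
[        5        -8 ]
RS =
[       65       -90 ]
[      -31        30 ]

Matrix multiplication: (RS)[i][j] = sum over k of R[i][k] * S[k][j].
  (RS)[0][0] = (5)*(8) + (5)*(5) = 65
  (RS)[0][1] = (5)*(-10) + (5)*(-8) = -90
  (RS)[1][0] = (-7)*(8) + (5)*(5) = -31
  (RS)[1][1] = (-7)*(-10) + (5)*(-8) = 30
RS =
[       65       -90 ]
[      -31        30 ]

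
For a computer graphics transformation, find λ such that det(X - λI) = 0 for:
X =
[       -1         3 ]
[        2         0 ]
λ = -3, 2

Solve det(X - λI) = 0. For a 2×2 matrix the characteristic equation is λ² - (trace)λ + det = 0.
trace(X) = a + d = -1 + 0 = -1.
det(X) = a*d - b*c = (-1)*(0) - (3)*(2) = 0 - 6 = -6.
Characteristic equation: λ² - (-1)λ + (-6) = 0.
Discriminant = (-1)² - 4*(-6) = 1 + 24 = 25.
λ = (-1 ± √25) / 2 = (-1 ± 5) / 2 = -3, 2.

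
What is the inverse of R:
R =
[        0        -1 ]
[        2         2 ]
det(R) = 2
R⁻¹ =
[        1       1/2 ]
[       -1         0 ]

For a 2×2 matrix R = [[a, b], [c, d]] with det(R) ≠ 0, R⁻¹ = (1/det(R)) * [[d, -b], [-c, a]].
det(R) = (0)*(2) - (-1)*(2) = 0 + 2 = 2.
R⁻¹ = (1/2) * [[2, 1], [-2, 0]].
Dividing each entry by 2 and reducing:
R⁻¹ =
[        1       1/2 ]
[       -1         0 ]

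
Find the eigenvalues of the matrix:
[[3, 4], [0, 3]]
λ = 3 and λ = 3

Characteristic equation: det(A - λI) = 0
λ² - (trace)λ + (det) = 0
λ² - (6)λ + (9) = 0
λ² - 6λ + 9 = 0
Solving: λ = 3, 3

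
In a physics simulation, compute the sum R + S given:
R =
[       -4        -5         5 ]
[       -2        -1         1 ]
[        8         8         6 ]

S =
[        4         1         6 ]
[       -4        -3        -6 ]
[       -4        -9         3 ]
R + S =
[        0        -4        11 ]
[       -6        -4        -5 ]
[        4        -1         9 ]

Matrix addition is elementwise: (R+S)[i][j] = R[i][j] + S[i][j].
  (R+S)[0][0] = (-4) + (4) = 0
  (R+S)[0][1] = (-5) + (1) = -4
  (R+S)[0][2] = (5) + (6) = 11
  (R+S)[1][0] = (-2) + (-4) = -6
  (R+S)[1][1] = (-1) + (-3) = -4
  (R+S)[1][2] = (1) + (-6) = -5
  (R+S)[2][0] = (8) + (-4) = 4
  (R+S)[2][1] = (8) + (-9) = -1
  (R+S)[2][2] = (6) + (3) = 9
R + S =
[        0        -4        11 ]
[       -6        -4        -5 ]
[        4        -1         9 ]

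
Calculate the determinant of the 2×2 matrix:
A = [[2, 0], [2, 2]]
4

For A = [[a, b], [c, d]], det(A) = a*d - b*c.
det(A) = (2)*(2) - (0)*(2) = 4 - 0 = 4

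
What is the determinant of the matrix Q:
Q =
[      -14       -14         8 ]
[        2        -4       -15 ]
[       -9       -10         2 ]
det(Q) = -70

Expand along row 0 (cofactor expansion): det(Q) = a*(e*i - f*h) - b*(d*i - f*g) + c*(d*h - e*g), where the 3×3 is [[a, b, c], [d, e, f], [g, h, i]].
Minor M_00 = (-4)*(2) - (-15)*(-10) = -8 - 150 = -158.
Minor M_01 = (2)*(2) - (-15)*(-9) = 4 - 135 = -131.
Minor M_02 = (2)*(-10) - (-4)*(-9) = -20 - 36 = -56.
det(Q) = (-14)*(-158) - (-14)*(-131) + (8)*(-56) = 2212 - 1834 - 448 = -70.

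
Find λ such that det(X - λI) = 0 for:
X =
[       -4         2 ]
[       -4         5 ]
λ = -3, 4

Solve det(X - λI) = 0. For a 2×2 matrix the characteristic equation is λ² - (trace)λ + det = 0.
trace(X) = a + d = -4 + 5 = 1.
det(X) = a*d - b*c = (-4)*(5) - (2)*(-4) = -20 + 8 = -12.
Characteristic equation: λ² - (1)λ + (-12) = 0.
Discriminant = (1)² - 4*(-12) = 1 + 48 = 49.
λ = (1 ± √49) / 2 = (1 ± 7) / 2 = -3, 4.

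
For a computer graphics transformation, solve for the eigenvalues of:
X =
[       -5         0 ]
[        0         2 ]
λ = -5, 2

Solve det(X - λI) = 0. For a 2×2 matrix the characteristic equation is λ² - (trace)λ + det = 0.
trace(X) = a + d = -5 + 2 = -3.
det(X) = a*d - b*c = (-5)*(2) - (0)*(0) = -10 - 0 = -10.
Characteristic equation: λ² - (-3)λ + (-10) = 0.
Discriminant = (-3)² - 4*(-10) = 9 + 40 = 49.
λ = (-3 ± √49) / 2 = (-3 ± 7) / 2 = -5, 2.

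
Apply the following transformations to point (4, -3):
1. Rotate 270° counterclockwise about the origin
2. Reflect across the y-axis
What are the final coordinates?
(3, -4)

Step 1: Rotate 270° → (-3, -4)
Step 2: Reflect across the y-axis → (3, -4)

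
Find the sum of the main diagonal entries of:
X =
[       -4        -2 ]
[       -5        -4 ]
tr(X) = -4 - 4 = -8

The trace of a square matrix is the sum of its diagonal entries.
Diagonal entries of X: X[0][0] = -4, X[1][1] = -4.
tr(X) = -4 - 4 = -8.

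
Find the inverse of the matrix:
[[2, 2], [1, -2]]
[[1/3, 1/3], [1/6, -1/3]]

For [[a,b],[c,d]], inverse = (1/det)·[[d,-b],[-c,a]]
det = 2·-2 - 2·1 = -6
Inverse = (1/-6)·[[-2, -2], [-1, 2]]
        = [[1/3, 1/3], [1/6, -1/3]]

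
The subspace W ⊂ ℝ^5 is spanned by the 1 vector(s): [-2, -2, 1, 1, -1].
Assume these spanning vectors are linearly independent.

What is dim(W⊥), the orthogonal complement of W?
dim(W⊥) = 4

For any subspace W of ℝ^n, dim(W) + dim(W⊥) = n (the whole-space dimension).
Here the given 1 vectors are linearly independent, so dim(W) = 1.
Thus dim(W⊥) = n - dim(W) = 5 - 1 = 4.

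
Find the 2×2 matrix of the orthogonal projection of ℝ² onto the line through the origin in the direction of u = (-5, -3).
[[25/34, 15/34], [15/34, 9/34]]

The orthogonal projection onto the line spanned by a nonzero vector u = (a, b) has matrix P = (u uᵀ) / (uᵀ u) = (1/(a² + b²)) · [[a², ab], [ab, b²]].
Here u = (-5, -3), so a² + b² = 25 + 9 = 34.
P = (1/34) · [[25, 15], [15, 9]] = [[25/34, 15/34], [15/34, 9/34]].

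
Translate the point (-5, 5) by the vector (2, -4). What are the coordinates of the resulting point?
(-3, 1)

Translation by (2, -4):
x' = -5 + 2 = -3
y' = 5 + -4 = 1
Homogeneous matrix: [[1, 0, 2], [0, 1, -4], [0, 0, 1]]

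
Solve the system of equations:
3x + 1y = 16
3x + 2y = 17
x = 5, y = 1

Use elimination (row reduction):
Equation 1: 3x + 1y = 16.
Equation 2: 3x + 2y = 17.
Multiply Eq1 by 3 and Eq2 by 3: 9x + 3y = 48;  9x + 6y = 51.
Subtract: (3)y = 3, so y = 1.
Back-substitute into Eq1: 3x + 1*(1) = 16, so x = 5.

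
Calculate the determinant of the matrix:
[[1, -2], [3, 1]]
7

For a 2×2 matrix [[a, b], [c, d]], det = ad - bc
det = (1)(1) - (-2)(3) = 1 - -6 = 7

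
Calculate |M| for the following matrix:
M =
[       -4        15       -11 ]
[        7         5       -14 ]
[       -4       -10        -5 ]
det(M) = 2575

Expand along row 0 (cofactor expansion): det(M) = a*(e*i - f*h) - b*(d*i - f*g) + c*(d*h - e*g), where the 3×3 is [[a, b, c], [d, e, f], [g, h, i]].
Minor M_00 = (5)*(-5) - (-14)*(-10) = -25 - 140 = -165.
Minor M_01 = (7)*(-5) - (-14)*(-4) = -35 - 56 = -91.
Minor M_02 = (7)*(-10) - (5)*(-4) = -70 + 20 = -50.
det(M) = (-4)*(-165) - (15)*(-91) + (-11)*(-50) = 660 + 1365 + 550 = 2575.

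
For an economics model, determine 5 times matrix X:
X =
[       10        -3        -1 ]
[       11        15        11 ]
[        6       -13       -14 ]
5X =
[       50       -15        -5 ]
[       55        75        55 ]
[       30       -65       -70 ]

Scalar multiplication is elementwise: (5X)[i][j] = 5 * X[i][j].
  (5X)[0][0] = 5 * (10) = 50
  (5X)[0][1] = 5 * (-3) = -15
  (5X)[0][2] = 5 * (-1) = -5
  (5X)[1][0] = 5 * (11) = 55
  (5X)[1][1] = 5 * (15) = 75
  (5X)[1][2] = 5 * (11) = 55
  (5X)[2][0] = 5 * (6) = 30
  (5X)[2][1] = 5 * (-13) = -65
  (5X)[2][2] = 5 * (-14) = -70
5X =
[       50       -15        -5 ]
[       55        75        55 ]
[       30       -65       -70 ]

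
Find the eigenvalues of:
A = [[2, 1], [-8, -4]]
λ = -2, 0

Solve det(A - λI) = 0. For a 2×2 matrix this is λ² - (trace)λ + det = 0.
trace(A) = 2 - 4 = -2.
det(A) = (2)*(-4) - (1)*(-8) = -8 + 8 = 0.
Characteristic equation: λ² - (-2)λ + (0) = 0.
Discriminant: (-2)² - 4*(0) = 4 - 0 = 4.
Roots: λ = (-2 ± √4) / 2 = -2, 0.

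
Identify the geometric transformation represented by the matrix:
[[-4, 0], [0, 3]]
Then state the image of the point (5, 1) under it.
non-uniform scaling by (-4, 3); image of (5, 1) is (-20, 3)

This is diagonal with distinct entries, so it scales the x-axis by -4 and the y-axis by 3.
The matrix [[-4, 0], [0, 3]] represents: non-uniform scaling by (-4, 3).
Applying it to (5, 1): [-4·5 + 0·1, 0·5 + 3·1] = (-20, 3).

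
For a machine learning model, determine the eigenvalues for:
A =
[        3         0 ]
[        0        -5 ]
λ = -5, 3

Solve det(A - λI) = 0. For a 2×2 matrix the characteristic equation is λ² - (trace)λ + det = 0.
trace(A) = a + d = 3 - 5 = -2.
det(A) = a*d - b*c = (3)*(-5) - (0)*(0) = -15 - 0 = -15.
Characteristic equation: λ² - (-2)λ + (-15) = 0.
Discriminant = (-2)² - 4*(-15) = 4 + 60 = 64.
λ = (-2 ± √64) / 2 = (-2 ± 8) / 2 = -5, 3.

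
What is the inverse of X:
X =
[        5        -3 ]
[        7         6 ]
det(X) = 51
X⁻¹ =
[     2/17      1/17 ]
[    -7/51      5/51 ]

For a 2×2 matrix X = [[a, b], [c, d]] with det(X) ≠ 0, X⁻¹ = (1/det(X)) * [[d, -b], [-c, a]].
det(X) = (5)*(6) - (-3)*(7) = 30 + 21 = 51.
X⁻¹ = (1/51) * [[6, 3], [-7, 5]].
Dividing each entry by 51 and reducing:
X⁻¹ =
[     2/17      1/17 ]
[    -7/51      5/51 ]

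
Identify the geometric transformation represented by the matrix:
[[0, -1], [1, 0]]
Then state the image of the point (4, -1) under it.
rotation by 90° counterclockwise; image of (4, -1) is (1, 4)

This matches the form [[cos θ, -sin θ], [sin θ, cos θ]] of a rotation matrix; reading off cos θ and sin θ gives the angle.
The matrix [[0, -1], [1, 0]] represents: rotation by 90° counterclockwise.
Applying it to (4, -1): [0·4 + -1·-1, 1·4 + 0·-1] = (1, 4).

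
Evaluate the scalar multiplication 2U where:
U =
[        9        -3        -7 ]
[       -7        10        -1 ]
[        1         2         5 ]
2U =
[       18        -6       -14 ]
[      -14        20        -2 ]
[        2         4        10 ]

Scalar multiplication is elementwise: (2U)[i][j] = 2 * U[i][j].
  (2U)[0][0] = 2 * (9) = 18
  (2U)[0][1] = 2 * (-3) = -6
  (2U)[0][2] = 2 * (-7) = -14
  (2U)[1][0] = 2 * (-7) = -14
  (2U)[1][1] = 2 * (10) = 20
  (2U)[1][2] = 2 * (-1) = -2
  (2U)[2][0] = 2 * (1) = 2
  (2U)[2][1] = 2 * (2) = 4
  (2U)[2][2] = 2 * (5) = 10
2U =
[       18        -6       -14 ]
[      -14        20        -2 ]
[        2         4        10 ]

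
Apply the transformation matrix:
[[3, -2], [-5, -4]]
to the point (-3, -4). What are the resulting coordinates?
(-1, 31)

Matrix multiplication:
[[3, -2], [-5, -4]] × [-3, -4]ᵀ
= [3×-3 + -2×-4, -5×-3 + -4×-4]ᵀ
= [-1.0000, 31.0000]ᵀ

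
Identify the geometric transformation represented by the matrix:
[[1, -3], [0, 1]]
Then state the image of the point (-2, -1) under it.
horizontal shear with factor -3; image of (-2, -1) is (1, -1)

The matrix [[1, k], [0, 1]] sends (x, y) to (x + -3y, y), leaving the y-coordinate fixed: a horizontal shear.
The matrix [[1, -3], [0, 1]] represents: horizontal shear with factor -3.
Applying it to (-2, -1): [1·-2 + -3·-1, 0·-2 + 1·-1] = (1, -1).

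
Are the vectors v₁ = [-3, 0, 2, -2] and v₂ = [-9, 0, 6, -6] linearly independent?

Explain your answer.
No, linearly dependent (v₂ = 3·v₁)

Check whether there is a scalar k with v₂ = k·v₁.
Comparing components, k = 3 satisfies 3·[-3, 0, 2, -2] = [-9, 0, 6, -6].
Since v₂ is a scalar multiple of v₁, the two vectors are linearly dependent.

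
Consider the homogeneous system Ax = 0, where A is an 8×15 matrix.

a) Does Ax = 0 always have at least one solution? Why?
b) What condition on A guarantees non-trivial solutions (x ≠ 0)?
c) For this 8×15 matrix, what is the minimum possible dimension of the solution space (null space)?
a) Yes, x = 0 is always a solution. b) When A has linearly dependent columns (rank < n). c) Minimum nullity = 7.

a) x = 0 satisfies A·0 = 0, so the zero vector is always a solution.
b) Non-trivial solutions exist iff the columns of A are linearly dependent, equivalently rank(A) < n (the number of columns).
c) By rank-nullity, rank(A) + nullity(A) = n = 15. Since A has only 8 rows, rank(A) ≤ 8, so nullity(A) ≥ 15 - 8 = 7.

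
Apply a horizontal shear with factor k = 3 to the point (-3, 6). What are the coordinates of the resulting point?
(15, 6)

Shear matrix for horizontal shear with factor k = 3:
[[1, 3], [0, 1]]
Result: (-3, 6) → (15, 6)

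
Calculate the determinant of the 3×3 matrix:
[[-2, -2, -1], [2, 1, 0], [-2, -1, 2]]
4

Expansion along first row:
det = -2·det([[1,0],[-1,2]]) - -2·det([[2,0],[-2,2]]) + -1·det([[2,1],[-2,-1]])
    = -2·(1·2 - 0·-1) - -2·(2·2 - 0·-2) + -1·(2·-1 - 1·-2)
    = -2·2 - -2·4 + -1·0
    = -4 + 8 + 0 = 4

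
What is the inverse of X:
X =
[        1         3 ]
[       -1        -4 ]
det(X) = -1
X⁻¹ =
[        4         3 ]
[       -1        -1 ]

For a 2×2 matrix X = [[a, b], [c, d]] with det(X) ≠ 0, X⁻¹ = (1/det(X)) * [[d, -b], [-c, a]].
det(X) = (1)*(-4) - (3)*(-1) = -4 + 3 = -1.
X⁻¹ = (1/-1) * [[-4, -3], [1, 1]].
Dividing each entry by -1 and reducing:
X⁻¹ =
[        4         3 ]
[       -1        -1 ]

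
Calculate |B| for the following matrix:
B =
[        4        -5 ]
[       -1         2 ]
det(B) = 3

For a 2×2 matrix [[a, b], [c, d]], det = a*d - b*c.
det(B) = (4)*(2) - (-5)*(-1) = 8 - 5 = 3.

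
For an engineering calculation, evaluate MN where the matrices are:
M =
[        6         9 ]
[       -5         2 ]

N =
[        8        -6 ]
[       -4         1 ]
MN =
[       12       -27 ]
[      -48        32 ]

Matrix multiplication: (MN)[i][j] = sum over k of M[i][k] * N[k][j].
  (MN)[0][0] = (6)*(8) + (9)*(-4) = 12
  (MN)[0][1] = (6)*(-6) + (9)*(1) = -27
  (MN)[1][0] = (-5)*(8) + (2)*(-4) = -48
  (MN)[1][1] = (-5)*(-6) + (2)*(1) = 32
MN =
[       12       -27 ]
[      -48        32 ]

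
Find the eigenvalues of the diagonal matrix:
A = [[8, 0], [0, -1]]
λ₁ = 8, λ₂ = -1

The characteristic polynomial of A is det(A - λI) = (8 - λ)(-1 - λ) = 0.
The roots are λ = 8 and λ = -1, so the eigenvalues are the diagonal entries.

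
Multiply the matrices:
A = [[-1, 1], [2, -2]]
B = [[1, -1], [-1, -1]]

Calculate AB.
[[-2, 0], [4, 0]]

Each entry (i,j) of AB = sum over k of A[i][k]*B[k][j].
(AB)[0][0] = (-1)*(1) + (1)*(-1) = -2
(AB)[0][1] = (-1)*(-1) + (1)*(-1) = 0
(AB)[1][0] = (2)*(1) + (-2)*(-1) = 4
(AB)[1][1] = (2)*(-1) + (-2)*(-1) = 0
AB = [[-2, 0], [4, 0]]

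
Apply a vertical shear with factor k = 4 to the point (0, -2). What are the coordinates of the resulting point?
(0, -2)

Shear matrix for vertical shear with factor k = 4:
[[1, 0], [4, 1]]
Result: (0, -2) → (0, -2)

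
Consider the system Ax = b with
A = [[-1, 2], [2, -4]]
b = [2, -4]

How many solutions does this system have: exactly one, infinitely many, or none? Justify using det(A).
Infinitely many solutions

det(A) = (-1)*(-4) - (2)*(2) = 0, so A is singular (column 2 is -2 times column 1).
b = [2, -4] = -2 * column 1 of A, so b lies in the column space of A.
A singular matrix whose right-hand side is in its column space gives a 1-parameter family of solutions — infinitely many.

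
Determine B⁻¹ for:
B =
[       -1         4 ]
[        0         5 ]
det(B) = -5
B⁻¹ =
[       -1       4/5 ]
[        0       1/5 ]

For a 2×2 matrix B = [[a, b], [c, d]] with det(B) ≠ 0, B⁻¹ = (1/det(B)) * [[d, -b], [-c, a]].
det(B) = (-1)*(5) - (4)*(0) = -5 - 0 = -5.
B⁻¹ = (1/-5) * [[5, -4], [0, -1]].
Dividing each entry by -5 and reducing:
B⁻¹ =
[       -1       4/5 ]
[        0       1/5 ]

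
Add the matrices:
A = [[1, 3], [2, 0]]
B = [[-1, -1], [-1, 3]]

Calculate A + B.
[[0, 2], [1, 3]]

Add corresponding elements:
(1)+(-1)=0
(3)+(-1)=2
(2)+(-1)=1
(0)+(3)=3
A + B = [[0, 2], [1, 3]]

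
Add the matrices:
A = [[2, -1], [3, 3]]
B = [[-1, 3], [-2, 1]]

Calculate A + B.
[[1, 2], [1, 4]]

Add corresponding elements:
(2)+(-1)=1
(-1)+(3)=2
(3)+(-2)=1
(3)+(1)=4
A + B = [[1, 2], [1, 4]]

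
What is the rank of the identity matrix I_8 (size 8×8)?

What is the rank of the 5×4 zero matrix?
rank(I_8) = 8, rank(0) = 0

The identity I_8 has 8 columns that are the standard basis vectors e_1, …, e_8. These are linearly independent, so all 8 columns are pivots and rank(I_8) = 8.
The 5×4 zero matrix has every entry zero, so every row is the zero row and there are no pivots; rank(0) = 0.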